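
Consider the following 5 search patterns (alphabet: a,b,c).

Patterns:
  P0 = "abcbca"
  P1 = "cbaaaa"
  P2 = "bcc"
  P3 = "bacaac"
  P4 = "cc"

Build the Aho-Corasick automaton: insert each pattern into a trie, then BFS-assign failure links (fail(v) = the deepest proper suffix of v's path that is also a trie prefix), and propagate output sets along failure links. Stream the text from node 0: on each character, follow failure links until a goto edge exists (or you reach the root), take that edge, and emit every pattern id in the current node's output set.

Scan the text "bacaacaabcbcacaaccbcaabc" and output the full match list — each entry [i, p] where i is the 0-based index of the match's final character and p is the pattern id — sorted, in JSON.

Build automaton:
Trie nodes:
  0='ε' goto a→1 b→13 c→7
  1='a' goto b→2
  2='ab' goto c→3
  3='abc' goto b→4
  4='abcb' goto c→5
  5='abcbc' goto a→6
  6='abcbca' goto ·  ←P0
  7='c' goto b→8 c→21
  8='cb' goto a→9
  9='cba' goto a→10
  10='cbaa' goto a→11
  11='cbaaa' goto a→12
  12='cbaaaa' goto ·  ←P1
  13='b' goto a→16 c→14
  14='bc' goto c→15
  15='bcc' goto ·  ←P2
  16='ba' goto c→17
  17='bac' goto a→18
  18='baca' goto a→19
  19='bacaa' goto c→20
  20='bacaac' goto ·  ←P3
  21='cc' goto ·  ←P4

Failure links (BFS by depth):
  n1('a'): parent n0 fail=0; on 'a' 0 → fail=0;  out ∅∪∅=∅
  n7('c'): parent n0 fail=0; on 'c' 0 → fail=0;  out ∅∪∅=∅
  n13('b'): parent n0 fail=0; on 'b' 0 → fail=0;  out ∅∪∅=∅
  n2('ab'): parent n1 fail=0; on 'b' 0 → fail=13;  out ∅∪∅=∅
  n8('cb'): parent n7 fail=0; on 'b' 0 → fail=13;  out ∅∪∅=∅
  n14('bc'): parent n13 fail=0; on 'c' 0 → fail=7;  out ∅∪∅=∅
  n16('ba'): parent n13 fail=0; on 'a' 0 → fail=1;  out ∅∪∅=∅
  n21('cc'): parent n7 fail=0; on 'c' 0 → fail=7;  out {4}∪∅={4}
  n3('abc'): parent n2 fail=13; on 'c' 13 → fail=14;  out ∅∪∅=∅
  n9('cba'): parent n8 fail=13; on 'a' 13 → fail=16;  out ∅∪∅=∅
  n15('bcc'): parent n14 fail=7; on 'c' 7 → fail=21;  out {2}∪{4}={2,4}
  n17('bac'): parent n16 fail=1; on 'c' 1→0 → fail=7;  out ∅∪∅=∅
  n4('abcb'): parent n3 fail=14; on 'b' 14→7 → fail=8;  out ∅∪∅=∅
  n10('cbaa'): parent n9 fail=16; on 'a' 16→1→0 → fail=1;  out ∅∪∅=∅
  n18('baca'): parent n17 fail=7; on 'a' 7→0 → fail=1;  out ∅∪∅=∅
  n5('abcbc'): parent n4 fail=8; on 'c' 8→13 → fail=14;  out ∅∪∅=∅
  n11('cbaaa'): parent n10 fail=1; on 'a' 1→0 → fail=1;  out ∅∪∅=∅
  n19('bacaa'): parent n18 fail=1; on 'a' 1→0 → fail=1;  out ∅∪∅=∅
  n6('abcbca'): parent n5 fail=14; on 'a' 14→7→0 → fail=1;  out {0}∪∅={0}
  n12('cbaaaa'): parent n11 fail=1; on 'a' 1→0 → fail=1;  out {1}∪∅={1}
  n20('bacaac'): parent n19 fail=1; on 'c' 1→0 → fail=7;  out {3}∪∅={3}

Text stream:
i=0 'b': node 0→13
i=1 'a': node 13→16
i=2 'c': node 16→17
i=3 'a': node 17→18
i=4 'a': node 18→19
i=5 'c': node 19→20  → match P3@[0:5]
i=6 'a': node 20→1 (via fail)
i=7 'a': node 1→1 (via fail)
i=8 'b': node 1→2
i=9 'c': node 2→3
i=10 'b': node 3→4
i=11 'c': node 4→5
i=12 'a': node 5→6  → match P0@[7:12]
i=13 'c': node 6→7 (via fail)
i=14 'a': node 7→1 (via fail)
i=15 'a': node 1→1 (via fail)
i=16 'c': node 1→7 (via fail)
i=17 'c': node 7→21  → match P4@[16:17]
i=18 'b': node 21→8 (via fail)
i=19 'c': node 8→14 (via fail)
i=20 'a': node 14→1 (via fail)
i=21 'a': node 1→1 (via fail)
i=22 'b': node 1→2
i=23 'c': node 2→3

All matches (sorted): [[5,3],[12,0],[17,4]]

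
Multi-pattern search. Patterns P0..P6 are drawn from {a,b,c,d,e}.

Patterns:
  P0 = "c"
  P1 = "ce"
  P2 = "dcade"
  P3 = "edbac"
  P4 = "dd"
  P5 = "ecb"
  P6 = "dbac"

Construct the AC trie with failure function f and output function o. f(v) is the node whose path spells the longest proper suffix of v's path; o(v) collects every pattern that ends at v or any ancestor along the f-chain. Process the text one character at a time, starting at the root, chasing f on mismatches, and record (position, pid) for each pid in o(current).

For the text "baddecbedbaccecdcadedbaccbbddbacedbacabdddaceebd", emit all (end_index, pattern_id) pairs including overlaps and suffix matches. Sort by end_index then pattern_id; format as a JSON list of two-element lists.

Construct AC machine:
Trie nodes:
  0='ε' goto c→1 d→3 e→8
  1='c' goto e→2  [P0 ends]
  2='ce' goto ·  [P1 ends]
  3='d' goto b→16 c→4 d→13
  4='dc' goto a→5
  5='dca' goto d→6
  6='dcad' goto e→7
  7='dcade' goto ·  [P2 ends]
  8='e' goto c→14 d→9
  9='ed' goto b→10
  10='edb' goto a→11
  11='edba' goto c→12
  12='edbac' goto ·  [P3 ends]
  13='dd' goto ·  [P4 ends]
  14='ec' goto b→15
  15='ecb' goto ·  [P5 ends]
  16='db' goto a→17
  17='dba' goto c→18
  18='dbac' goto ·  [P6 ends]

BFS fail/out derivation:
  fail(1) 'c': from fail(0)=0 chase 'c': 0 ⇒ 0;  out={0}∪out(0)={0}
  fail(3) 'd': from fail(0)=0 chase 'd': 0 ⇒ 0;  out=∅∪out(0)=∅
  fail(8) 'e': from fail(0)=0 chase 'e': 0 ⇒ 0;  out=∅∪out(0)=∅
  fail(2) 'ce': from fail(1)=0 chase 'e': 0 ⇒ 8;  out={1}∪out(8)={1}
  fail(4) 'dc': from fail(3)=0 chase 'c': 0 ⇒ 1;  out=∅∪out(1)={0}
  fail(9) 'ed': from fail(8)=0 chase 'd': 0 ⇒ 3;  out=∅∪out(3)=∅
  fail(13) 'dd': from fail(3)=0 chase 'd': 0 ⇒ 3;  out={4}∪out(3)={4}
  fail(14) 'ec': from fail(8)=0 chase 'c': 0 ⇒ 1;  out=∅∪out(1)={0}
  fail(16) 'db': from fail(3)=0 chase 'b': 0 ⇒ 0;  out=∅∪out(0)=∅
  fail(5) 'dca': from fail(4)=1 chase 'a': 1→0 ⇒ 0;  out=∅∪out(0)=∅
  fail(10) 'edb': from fail(9)=3 chase 'b': 3 ⇒ 16;  out=∅∪out(16)=∅
  fail(15) 'ecb': from fail(14)=1 chase 'b': 1→0 ⇒ 0;  out={5}∪out(0)={5}
  fail(17) 'dba': from fail(16)=0 chase 'a': 0 ⇒ 0;  out=∅∪out(0)=∅
  fail(6) 'dcad': from fail(5)=0 chase 'd': 0 ⇒ 3;  out=∅∪out(3)=∅
  fail(11) 'edba': from fail(10)=16 chase 'a': 16 ⇒ 17;  out=∅∪out(17)=∅
  fail(18) 'dbac': from fail(17)=0 chase 'c': 0 ⇒ 1;  out={6}∪out(1)={0,6}
  fail(7) 'dcade': from fail(6)=3 chase 'e': 3→0 ⇒ 8;  out={2}∪out(8)={2}
  fail(12) 'edbac': from fail(11)=17 chase 'c': 17 ⇒ 18;  out={3}∪out(18)={0,3,6}

Run:
[0] read 'b'  n0⇒n0
[1] read 'a'  n0⇒n0
[2] read 'd'  n0⇒n3
[3] read 'd'  n3⇒n13  → match P4@[2:3]
[4] read 'e'  n13⇒n8 (via fail)
[5] read 'c'  n8⇒n14  → match P0@[5:5]
[6] read 'b'  n14⇒n15  → match P5@[4:6]
[7] read 'e'  n15⇒n8 (via fail)
[8] read 'd'  n8⇒n9
[9] read 'b'  n9⇒n10
[10] read 'a'  n10⇒n11
[11] read 'c'  n11⇒n12  → match P0@[11:11],P3@[7:11],P6@[8:11]
[12] read 'c'  n12⇒n1 (via fail)  → match P0@[12:12]
[13] read 'e'  n1⇒n2  → match P1@[12:13]
[14] read 'c'  n2⇒n14 (via fail)  → match P0@[14:14]
[15] read 'd'  n14⇒n3 (via fail)
[16] read 'c'  n3⇒n4  → match P0@[16:16]
[17] read 'a'  n4⇒n5
[18] read 'd'  n5⇒n6
[19] read 'e'  n6⇒n7  → match P2@[15:19]
[20] read 'd'  n7⇒n9 (via fail)
[21] read 'b'  n9⇒n10
[22] read 'a'  n10⇒n11
[23] read 'c'  n11⇒n12  → match P0@[23:23],P3@[19:23],P6@[20:23]
[24] read 'c'  n12⇒n1 (via fail)  → match P0@[24:24]
[25] read 'b'  n1⇒n0 (via fail)
[26] read 'b'  n0⇒n0
[27] read 'd'  n0⇒n3
[28] read 'd'  n3⇒n13  → match P4@[27:28]
[29] read 'b'  n13⇒n16 (via fail)
[30] read 'a'  n16⇒n17
[31] read 'c'  n17⇒n18  → match P0@[31:31],P6@[28:31]
[32] read 'e'  n18⇒n2 (via fail)  → match P1@[31:32]
[33] read 'd'  n2⇒n9 (via fail)
[34] read 'b'  n9⇒n10
[35] read 'a'  n10⇒n11
[36] read 'c'  n11⇒n12  → match P0@[36:36],P3@[32:36],P6@[33:36]
[37] read 'a'  n12⇒n0 (via fail)
[38] read 'b'  n0⇒n0
[39] read 'd'  n0⇒n3
[40] read 'd'  n3⇒n13  → match P4@[39:40]
[41] read 'd'  n13⇒n13 (via fail)  → match P4@[40:41]
[42] read 'a'  n13⇒n0 (via fail)
[43] read 'c'  n0⇒n1  → match P0@[43:43]
[44] read 'e'  n1⇒n2  → match P1@[43:44]
[45] read 'e'  n2⇒n8 (via fail)
[46] read 'b'  n8⇒n0 (via fail)
[47] read 'd'  n0⇒n3

Result: [[3,4],[5,0],[6,5],[11,0],[11,3],[11,6],[12,0],[13,1],[14,0],[16,0],[19,2],[23,0],[23,3],[23,6],[24,0],[28,4],[31,0],[31,6],[32,1],[36,0],[36,3],[36,6],[40,4],[41,4],[43,0],[44,1]]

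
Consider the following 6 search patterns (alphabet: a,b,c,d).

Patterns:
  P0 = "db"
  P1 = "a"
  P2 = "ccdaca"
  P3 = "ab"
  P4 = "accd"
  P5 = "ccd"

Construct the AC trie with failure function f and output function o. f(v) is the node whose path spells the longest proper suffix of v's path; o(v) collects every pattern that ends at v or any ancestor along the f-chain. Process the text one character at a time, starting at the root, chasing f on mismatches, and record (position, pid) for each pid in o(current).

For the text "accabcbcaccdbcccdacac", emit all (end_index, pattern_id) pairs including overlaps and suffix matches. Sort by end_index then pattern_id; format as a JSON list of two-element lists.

Construct AC machine:
Trie (insert patterns):
  n0 'ε': a→3 c→4 d→1
  n1 'd': b→2
  n2 'db': ·  [P0 ends]
  n3 'a': b→10 c→11  [P1 ends]
  n4 'c': c→5
  n5 'cc': d→6
  n6 'ccd': a→7  [P5 ends]
  n7 'ccda': c→8
  n8 'ccdac': a→9
  n9 'ccdaca': ·  [P2 ends]
  n10 'ab': ·  [P3 ends]
  n11 'ac': c→12
  n12 'acc': d→13
  n13 'accd': ·  [P4 ends]

Failure links (BFS by depth):
  fail(1) 'd': from fail(0)=0 chase 'd': 0 ⇒ 0;  out=∅∪out(0)=∅
  fail(3) 'a': from fail(0)=0 chase 'a': 0 ⇒ 0;  out={1}∪out(0)={1}
  fail(4) 'c': from fail(0)=0 chase 'c': 0 ⇒ 0;  out=∅∪out(0)=∅
  fail(2) 'db': from fail(1)=0 chase 'b': 0 ⇒ 0;  out={0}∪out(0)={0}
  fail(5) 'cc': from fail(4)=0 chase 'c': 0 ⇒ 4;  out=∅∪out(4)=∅
  fail(10) 'ab': from fail(3)=0 chase 'b': 0 ⇒ 0;  out={3}∪out(0)={3}
  fail(11) 'ac': from fail(3)=0 chase 'c': 0 ⇒ 4;  out=∅∪out(4)=∅
  fail(6) 'ccd': from fail(5)=4 chase 'd': 4→0 ⇒ 1;  out={5}∪out(1)={5}
  fail(12) 'acc': from fail(11)=4 chase 'c': 4 ⇒ 5;  out=∅∪out(5)=∅
  fail(7) 'ccda': from fail(6)=1 chase 'a': 1→0 ⇒ 3;  out=∅∪out(3)={1}
  fail(13) 'accd': from fail(12)=5 chase 'd': 5 ⇒ 6;  out={4}∪out(6)={4,5}
  fail(8) 'ccdac': from fail(7)=3 chase 'c': 3 ⇒ 11;  out=∅∪out(11)=∅
  fail(9) 'ccdaca': from fail(8)=11 chase 'a': 11→4→0 ⇒ 3;  out={2}∪out(3)={1,2}

Text stream:
[0] read 'a'  n0⇒n3  → match P1@[0:0]
[1] read 'c'  n3⇒n11
[2] read 'c'  n11⇒n12
[3] read 'a'  n12⇒n3 ·f  → match P1@[3:3]
[4] read 'b'  n3⇒n10  → match P3@[3:4]
[5] read 'c'  n10⇒n4 ·f
[6] read 'b'  n4⇒n0 ·f
[7] read 'c'  n0⇒n4
[8] read 'a'  n4⇒n3 ·f  → match P1@[8:8]
[9] read 'c'  n3⇒n11
[10] read 'c'  n11⇒n12
[11] read 'd'  n12⇒n13  → match P4@[8:11],P5@[9:11]
[12] read 'b'  n13⇒n2 ·f  → match P0@[11:12]
[13] read 'c'  n2⇒n4 ·f
[14] read 'c'  n4⇒n5
[15] read 'c'  n5⇒n5 ·f
[16] read 'd'  n5⇒n6  → match P5@[14:16]
[17] read 'a'  n6⇒n7  → match P1@[17:17]
[18] read 'c'  n7⇒n8
[19] read 'a'  n8⇒n9  → match P1@[19:19],P2@[14:19]
[20] read 'c'  n9⇒n11 ·f

Matches: [[0,1],[3,1],[4,3],[8,1],[11,4],[11,5],[12,0],[16,5],[17,1],[19,1],[19,2]]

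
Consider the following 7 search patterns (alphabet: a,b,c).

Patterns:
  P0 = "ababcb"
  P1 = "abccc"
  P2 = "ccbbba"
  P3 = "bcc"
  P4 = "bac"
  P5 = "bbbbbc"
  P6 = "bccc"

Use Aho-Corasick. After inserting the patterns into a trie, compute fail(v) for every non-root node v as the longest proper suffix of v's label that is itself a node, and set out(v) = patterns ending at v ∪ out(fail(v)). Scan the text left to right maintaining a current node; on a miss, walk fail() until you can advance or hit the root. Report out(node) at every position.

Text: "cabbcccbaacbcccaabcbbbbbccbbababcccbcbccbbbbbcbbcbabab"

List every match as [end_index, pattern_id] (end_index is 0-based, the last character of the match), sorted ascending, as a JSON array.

Build:
Trie (insert patterns):
  n0 'ε': a→1 b→16 c→10
  n1 'a': b→2
  n2 'ab': a→3 c→7
  n3 'aba': b→4
  n4 'abab': c→5
  n5 'ababc': b→6
  n6 'ababcb': ·  ←P0
  n7 'abc': c→8
  n8 'abcc': c→9
  n9 'abccc': ·  ←P1
  n10 'c': c→11
  n11 'cc': b→12
  n12 'ccb': b→13
  n13 'ccbb': b→14
  n14 'ccbbb': a→15
  n15 'ccbbba': ·  ←P2
  n16 'b': a→19 b→21 c→17
  n17 'bc': c→18
  n18 'bcc': c→26  ←P3
  n19 'ba': c→20
  n20 'bac': ·  ←P4
  n21 'bb': b→22
  n22 'bbb': b→23
  n23 'bbbb': b→24
  n24 'bbbbb': c→25
  n25 'bbbbbc': ·  ←P5
  n26 'bccc': ·  ←P6

Failure links (BFS by depth):
  fail(1) 'a': from fail(0)=0 chase 'a': 0 ⇒ 0;  out=∅∪out(0)=∅
  fail(10) 'c': from fail(0)=0 chase 'c': 0 ⇒ 0;  out=∅∪out(0)=∅
  fail(16) 'b': from fail(0)=0 chase 'b': 0 ⇒ 0;  out=∅∪out(0)=∅
  fail(2) 'ab': from fail(1)=0 chase 'b': 0 ⇒ 16;  out=∅∪out(16)=∅
  fail(11) 'cc': from fail(10)=0 chase 'c': 0 ⇒ 10;  out=∅∪out(10)=∅
  fail(17) 'bc': from fail(16)=0 chase 'c': 0 ⇒ 10;  out=∅∪out(10)=∅
  fail(19) 'ba': from fail(16)=0 chase 'a': 0 ⇒ 1;  out=∅∪out(1)=∅
  fail(21) 'bb': from fail(16)=0 chase 'b': 0 ⇒ 16;  out=∅∪out(16)=∅
  fail(3) 'aba': from fail(2)=16 chase 'a': 16 ⇒ 19;  out=∅∪out(19)=∅
  fail(7) 'abc': from fail(2)=16 chase 'c': 16 ⇒ 17;  out=∅∪out(17)=∅
  fail(12) 'ccb': from fail(11)=10 chase 'b': 10→0 ⇒ 16;  out=∅∪out(16)=∅
  fail(18) 'bcc': from fail(17)=10 chase 'c': 10 ⇒ 11;  out={3}∪out(11)={3}
  fail(20) 'bac': from fail(19)=1 chase 'c': 1→0 ⇒ 10;  out={4}∪out(10)={4}
  fail(22) 'bbb': from fail(21)=16 chase 'b': 16 ⇒ 21;  out=∅∪out(21)=∅
  fail(4) 'abab': from fail(3)=19 chase 'b': 19→1 ⇒ 2;  out=∅∪out(2)=∅
  fail(8) 'abcc': from fail(7)=17 chase 'c': 17 ⇒ 18;  out=∅∪out(18)={3}
  fail(13) 'ccbb': from fail(12)=16 chase 'b': 16 ⇒ 21;  out=∅∪out(21)=∅
  fail(23) 'bbbb': from fail(22)=21 chase 'b': 21 ⇒ 22;  out=∅∪out(22)=∅
  fail(26) 'bccc': from fail(18)=11 chase 'c': 11→10 ⇒ 11;  out={6}∪out(11)={6}
  fail(5) 'ababc': from fail(4)=2 chase 'c': 2 ⇒ 7;  out=∅∪out(7)=∅
  fail(9) 'abccc': from fail(8)=18 chase 'c': 18 ⇒ 26;  out={1}∪out(26)={1,6}
  fail(14) 'ccbbb': from fail(13)=21 chase 'b': 21 ⇒ 22;  out=∅∪out(22)=∅
  fail(24) 'bbbbb': from fail(23)=22 chase 'b': 22 ⇒ 23;  out=∅∪out(23)=∅
  fail(6) 'ababcb': from fail(5)=7 chase 'b': 7→17→10→0 ⇒ 16;  out={0}∪out(16)={0}
  fail(15) 'ccbbba': from fail(14)=22 chase 'a': 22→21→16 ⇒ 19;  out={2}∪out(19)={2}
  fail(25) 'bbbbbc': from fail(24)=23 chase 'c': 23→22→21→16 ⇒ 17;  out={5}∪out(17)={5}

Text stream:
pos 0 'c': at 10
pos 1 'a': at 1 (via fail)
pos 2 'b': at 2
pos 3 'b': at 21 (via fail)
pos 4 'c': at 17 (via fail)
pos 5 'c': at 18  ** P3@[3:5]
pos 6 'c': at 26  ** P6@[3:6]
pos 7 'b': at 12 (via fail)
pos 8 'a': at 19 (via fail)
pos 9 'a': at 1 (via fail)
pos 10 'c': at 10 (via fail)
pos 11 'b': at 16 (via fail)
pos 12 'c': at 17
pos 13 'c': at 18  ** P3@[11:13]
pos 14 'c': at 26  ** P6@[11:14]
pos 15 'a': at 1 (via fail)
pos 16 'a': at 1 (via fail)
pos 17 'b': at 2
pos 18 'c': at 7
pos 19 'b': at 16 (via fail)
pos 20 'b': at 21
pos 21 'b': at 22
pos 22 'b': at 23
pos 23 'b': at 24
pos 24 'c': at 25  ** P5@[19:24]
pos 25 'c': at 18 (via fail)  ** P3@[23:25]
pos 26 'b': at 12 (via fail)
pos 27 'b': at 13
pos 28 'a': at 19 (via fail)
pos 29 'b': at 2 (via fail)
pos 30 'a': at 3
pos 31 'b': at 4
pos 32 'c': at 5
pos 33 'c': at 8 (via fail)  ** P3@[31:33]
pos 34 'c': at 9  ** P1@[30:34],P6@[31:34]
pos 35 'b': at 12 (via fail)
pos 36 'c': at 17 (via fail)
pos 37 'b': at 16 (via fail)
pos 38 'c': at 17
pos 39 'c': at 18  ** P3@[37:39]
pos 40 'b': at 12 (via fail)
pos 41 'b': at 13
pos 42 'b': at 14
pos 43 'b': at 23 (via fail)
pos 44 'b': at 24
pos 45 'c': at 25  ** P5@[40:45]
pos 46 'b': at 16 (via fail)
pos 47 'b': at 21
pos 48 'c': at 17 (via fail)
pos 49 'b': at 16 (via fail)
pos 50 'a': at 19
pos 51 'b': at 2 (via fail)
pos 52 'a': at 3
pos 53 'b': at 4

All matches (sorted): [[5,3],[6,6],[13,3],[14,6],[24,5],[25,3],[33,3],[34,1],[34,6],[39,3],[45,5]]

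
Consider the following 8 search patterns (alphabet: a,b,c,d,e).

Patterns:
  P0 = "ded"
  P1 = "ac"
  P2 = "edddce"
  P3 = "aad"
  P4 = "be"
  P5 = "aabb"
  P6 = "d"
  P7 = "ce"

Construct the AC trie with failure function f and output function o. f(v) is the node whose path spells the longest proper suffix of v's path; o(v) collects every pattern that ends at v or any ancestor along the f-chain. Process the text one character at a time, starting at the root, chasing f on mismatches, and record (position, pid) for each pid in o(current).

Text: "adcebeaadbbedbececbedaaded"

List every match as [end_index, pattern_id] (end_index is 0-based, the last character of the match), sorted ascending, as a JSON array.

Build:
Trie nodes:
  n0 'ε': a→4 b→14 c→18 d→1 e→6
  n1 'd': e→2  [P6 ends]
  n2 'de': d→3
  n3 'ded': ·  [P0 ends]
  n4 'a': a→12 c→5
  n5 'ac': ·  [P1 ends]
  n6 'e': d→7
  n7 'ed': d→8
  n8 'edd': d→9
  n9 'eddd': c→10
  n10 'edddc': e→11
  n11 'edddce': ·  [P2 ends]
  n12 'aa': b→16 d→13
  n13 'aad': ·  [P3 ends]
  n14 'b': e→15
  n15 'be': ·  [P4 ends]
  n16 'aab': b→17
  n17 'aabb': ·  [P5 ends]
  n18 'c': e→19
  n19 'ce': ·  [P7 ends]

Failure links (BFS by depth):
  n1('d'): parent n0 fail=0; on 'd' 0 → fail=0;  out {6}∪∅={6}
  n4('a'): parent n0 fail=0; on 'a' 0 → fail=0;  out ∅∪∅=∅
  n6('e'): parent n0 fail=0; on 'e' 0 → fail=0;  out ∅∪∅=∅
  n14('b'): parent n0 fail=0; on 'b' 0 → fail=0;  out ∅∪∅=∅
  n18('c'): parent n0 fail=0; on 'c' 0 → fail=0;  out ∅∪∅=∅
  n2('de'): parent n1 fail=0; on 'e' 0 → fail=6;  out ∅∪∅=∅
  n5('ac'): parent n4 fail=0; on 'c' 0 → fail=18;  out {1}∪∅={1}
  n7('ed'): parent n6 fail=0; on 'd' 0 → fail=1;  out ∅∪{6}={6}
  n12('aa'): parent n4 fail=0; on 'a' 0 → fail=4;  out ∅∪∅=∅
  n15('be'): parent n14 fail=0; on 'e' 0 → fail=6;  out {4}∪∅={4}
  n19('ce'): parent n18 fail=0; on 'e' 0 → fail=6;  out {7}∪∅={7}
  n3('ded'): parent n2 fail=6; on 'd' 6 → fail=7;  out {0}∪{6}={0,6}
  n8('edd'): parent n7 fail=1; on 'd' 1→0 → fail=1;  out ∅∪{6}={6}
  n13('aad'): parent n12 fail=4; on 'd' 4→0 → fail=1;  out {3}∪{6}={3,6}
  n16('aab'): parent n12 fail=4; on 'b' 4→0 → fail=14;  out ∅∪∅=∅
  n9('eddd'): parent n8 fail=1; on 'd' 1→0 → fail=1;  out ∅∪{6}={6}
  n17('aabb'): parent n16 fail=14; on 'b' 14→0 → fail=14;  out {5}∪∅={5}
  n10('edddc'): parent n9 fail=1; on 'c' 1→0 → fail=18;  out ∅∪∅=∅
  n11('edddce'): parent n10 fail=18; on 'e' 18 → fail=19;  out {2}∪{7}={2,7}

Scan:
i=0 'a': node 0→4
i=1 'd': node 4→1 ·f  → match P6@[1:1]
i=2 'c': node 1→18 ·f
i=3 'e': node 18→19  → match P7@[2:3]
i=4 'b': node 19→14 ·f
i=5 'e': node 14→15  → match P4@[4:5]
i=6 'a': node 15→4 ·f
i=7 'a': node 4→12
i=8 'd': node 12→13  → match P3@[6:8],P6@[8:8]
i=9 'b': node 13→14 ·f
i=10 'b': node 14→14 ·f
i=11 'e': node 14→15  → match P4@[10:11]
i=12 'd': node 15→7 ·f  → match P6@[12:12]
i=13 'b': node 7→14 ·f
i=14 'e': node 14→15  → match P4@[13:14]
i=15 'c': node 15→18 ·f
i=16 'e': node 18→19  → match P7@[15:16]
i=17 'c': node 19→18 ·f
i=18 'b': node 18→14 ·f
i=19 'e': node 14→15  → match P4@[18:19]
i=20 'd': node 15→7 ·f  → match P6@[20:20]
i=21 'a': node 7→4 ·f
i=22 'a': node 4→12
i=23 'd': node 12→13  → match P3@[21:23],P6@[23:23]
i=24 'e': node 13→2 ·f
i=25 'd': node 2→3  → match P0@[23:25],P6@[25:25]

Matches: [[1,6],[3,7],[5,4],[8,3],[8,6],[11,4],[12,6],[14,4],[16,7],[19,4],[20,6],[23,3],[23,6],[25,0],[25,6]]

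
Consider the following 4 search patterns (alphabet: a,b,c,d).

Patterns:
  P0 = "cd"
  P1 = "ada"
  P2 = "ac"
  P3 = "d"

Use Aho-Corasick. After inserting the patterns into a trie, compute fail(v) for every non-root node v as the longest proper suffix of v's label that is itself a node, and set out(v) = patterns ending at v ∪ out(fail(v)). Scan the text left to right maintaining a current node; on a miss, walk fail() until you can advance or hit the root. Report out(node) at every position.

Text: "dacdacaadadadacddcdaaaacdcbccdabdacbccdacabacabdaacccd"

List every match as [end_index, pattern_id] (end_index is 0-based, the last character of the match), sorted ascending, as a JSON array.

Construct AC machine:
Trie (insert patterns):
  0='ε' goto a→3 c→1 d→7
  1='c' goto d→2
  2='cd' goto ·  ←P0
  3='a' goto c→6 d→4
  4='ad' goto a→5
  5='ada' goto ·  ←P1
  6='ac' goto ·  ←P2
  7='d' goto ·  ←P3

BFS fail/out derivation:
  fail(1) 'c': from fail(0)=0 chase 'c': 0 ⇒ 0;  out=∅∪out(0)=∅
  fail(3) 'a': from fail(0)=0 chase 'a': 0 ⇒ 0;  out=∅∪out(0)=∅
  fail(7) 'd': from fail(0)=0 chase 'd': 0 ⇒ 0;  out={3}∪out(0)={3}
  fail(2) 'cd': from fail(1)=0 chase 'd': 0 ⇒ 7;  out={0}∪out(7)={0,3}
  fail(4) 'ad': from fail(3)=0 chase 'd': 0 ⇒ 7;  out=∅∪out(7)={3}
  fail(6) 'ac': from fail(3)=0 chase 'c': 0 ⇒ 1;  out={2}∪out(1)={2}
  fail(5) 'ada': from fail(4)=7 chase 'a': 7→0 ⇒ 3;  out={1}∪out(3)={1}

Text stream:
i=0 'd': node 0→7  emit P3@[0:0]
i=1 'a': node 7→3 ·f
i=2 'c': node 3→6  emit P2@[1:2]
i=3 'd': node 6→2 ·f  emit P0@[2:3],P3@[3:3]
i=4 'a': node 2→3 ·f
i=5 'c': node 3→6  emit P2@[4:5]
i=6 'a': node 6→3 ·f
i=7 'a': node 3→3 ·f
i=8 'd': node 3→4  emit P3@[8:8]
i=9 'a': node 4→5  emit P1@[7:9]
i=10 'd': node 5→4 ·f  emit P3@[10:10]
i=11 'a': node 4→5  emit P1@[9:11]
i=12 'd': node 5→4 ·f  emit P3@[12:12]
i=13 'a': node 4→5  emit P1@[11:13]
i=14 'c': node 5→6 ·f  emit P2@[13:14]
i=15 'd': node 6→2 ·f  emit P0@[14:15],P3@[15:15]
i=16 'd': node 2→7 ·f  emit P3@[16:16]
i=17 'c': node 7→1 ·f
i=18 'd': node 1→2  emit P0@[17:18],P3@[18:18]
i=19 'a': node 2→3 ·f
i=20 'a': node 3→3 ·f
i=21 'a': node 3→3 ·f
i=22 'a': node 3→3 ·f
i=23 'c': node 3→6  emit P2@[22:23]
i=24 'd': node 6→2 ·f  emit P0@[23:24],P3@[24:24]
i=25 'c': node 2→1 ·f
i=26 'b': node 1→0 ·f
i=27 'c': node 0→1
i=28 'c': node 1→1 ·f
i=29 'd': node 1→2  emit P0@[28:29],P3@[29:29]
i=30 'a': node 2→3 ·f
i=31 'b': node 3→0 ·f
i=32 'd': node 0→7  emit P3@[32:32]
i=33 'a': node 7→3 ·f
i=34 'c': node 3→6  emit P2@[33:34]
i=35 'b': node 6→0 ·f
i=36 'c': node 0→1
i=37 'c': node 1→1 ·f
i=38 'd': node 1→2  emit P0@[37:38],P3@[38:38]
i=39 'a': node 2→3 ·f
i=40 'c': node 3→6  emit P2@[39:40]
i=41 'a': node 6→3 ·f
i=42 'b': node 3→0 ·f
i=43 'a': node 0→3
i=44 'c': node 3→6  emit P2@[43:44]
i=45 'a': node 6→3 ·f
i=46 'b': node 3→0 ·f
i=47 'd': node 0→7  emit P3@[47:47]
i=48 'a': node 7→3 ·f
i=49 'a': node 3→3 ·f
i=50 'c': node 3→6  emit P2@[49:50]
i=51 'c': node 6→1 ·f
i=52 'c': node 1→1 ·f
i=53 'd': node 1→2  emit P0@[52:53],P3@[53:53]

Matches: [[0,3],[2,2],[3,0],[3,3],[5,2],[8,3],[9,1],[10,3],[11,1],[12,3],[13,1],[14,2],[15,0],[15,3],[16,3],[18,0],[18,3],[23,2],[24,0],[24,3],[29,0],[29,3],[32,3],[34,2],[38,0],[38,3],[40,2],[44,2],[47,3],[50,2],[53,0],[53,3]]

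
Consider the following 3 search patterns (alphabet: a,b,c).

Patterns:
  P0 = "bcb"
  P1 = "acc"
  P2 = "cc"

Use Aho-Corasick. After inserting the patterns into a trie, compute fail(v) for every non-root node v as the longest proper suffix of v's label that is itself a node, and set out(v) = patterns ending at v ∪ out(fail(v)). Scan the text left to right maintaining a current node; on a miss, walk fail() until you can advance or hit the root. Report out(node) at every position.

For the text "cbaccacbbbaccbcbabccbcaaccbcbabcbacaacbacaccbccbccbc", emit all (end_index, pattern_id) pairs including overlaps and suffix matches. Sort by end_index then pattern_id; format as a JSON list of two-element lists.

Build:
Trie (insert patterns):
  0='ε' goto a→4 b→1 c→7
  1='b' goto c→2
  2='bc' goto b→3
  3='bcb' goto ·  [P0 ends]
  4='a' goto c→5
  5='ac' goto c→6
  6='acc' goto ·  [P1 ends]
  7='c' goto c→8
  8='cc' goto ·  [P2 ends]

Failure links (BFS by depth):
  fail(1) 'b': from fail(0)=0 chase 'b': 0 ⇒ 0;  out=∅∪out(0)=∅
  fail(4) 'a': from fail(0)=0 chase 'a': 0 ⇒ 0;  out=∅∪out(0)=∅
  fail(7) 'c': from fail(0)=0 chase 'c': 0 ⇒ 0;  out=∅∪out(0)=∅
  fail(2) 'bc': from fail(1)=0 chase 'c': 0 ⇒ 7;  out=∅∪out(7)=∅
  fail(5) 'ac': from fail(4)=0 chase 'c': 0 ⇒ 7;  out=∅∪out(7)=∅
  fail(8) 'cc': from fail(7)=0 chase 'c': 0 ⇒ 7;  out={2}∪out(7)={2}
  fail(3) 'bcb': from fail(2)=7 chase 'b': 7→0 ⇒ 1;  out={0}∪out(1)={0}
  fail(6) 'acc': from fail(5)=7 chase 'c': 7 ⇒ 8;  out={1}∪out(8)={1,2}

Text stream:
pos 0 'c': at 7
pos 1 'b': at 1 (fail-walked)
pos 2 'a': at 4 (fail-walked)
pos 3 'c': at 5
pos 4 'c': at 6  emit P1@[2:4],P2@[3:4]
pos 5 'a': at 4 (fail-walked)
pos 6 'c': at 5
pos 7 'b': at 1 (fail-walked)
pos 8 'b': at 1 (fail-walked)
pos 9 'b': at 1 (fail-walked)
pos 10 'a': at 4 (fail-walked)
pos 11 'c': at 5
pos 12 'c': at 6  emit P1@[10:12],P2@[11:12]
pos 13 'b': at 1 (fail-walked)
pos 14 'c': at 2
pos 15 'b': at 3  emit P0@[13:15]
pos 16 'a': at 4 (fail-walked)
pos 17 'b': at 1 (fail-walked)
pos 18 'c': at 2
pos 19 'c': at 8 (fail-walked)  emit P2@[18:19]
pos 20 'b': at 1 (fail-walked)
pos 21 'c': at 2
pos 22 'a': at 4 (fail-walked)
pos 23 'a': at 4 (fail-walked)
pos 24 'c': at 5
pos 25 'c': at 6  emit P1@[23:25],P2@[24:25]
pos 26 'b': at 1 (fail-walked)
pos 27 'c': at 2
pos 28 'b': at 3  emit P0@[26:28]
pos 29 'a': at 4 (fail-walked)
pos 30 'b': at 1 (fail-walked)
pos 31 'c': at 2
pos 32 'b': at 3  emit P0@[30:32]
pos 33 'a': at 4 (fail-walked)
pos 34 'c': at 5
pos 35 'a': at 4 (fail-walked)
pos 36 'a': at 4 (fail-walked)
pos 37 'c': at 5
pos 38 'b': at 1 (fail-walked)
pos 39 'a': at 4 (fail-walked)
pos 40 'c': at 5
pos 41 'a': at 4 (fail-walked)
pos 42 'c': at 5
pos 43 'c': at 6  emit P1@[41:43],P2@[42:43]
pos 44 'b': at 1 (fail-walked)
pos 45 'c': at 2
pos 46 'c': at 8 (fail-walked)  emit P2@[45:46]
pos 47 'b': at 1 (fail-walked)
pos 48 'c': at 2
pos 49 'c': at 8 (fail-walked)  emit P2@[48:49]
pos 50 'b': at 1 (fail-walked)
pos 51 'c': at 2

All matches (sorted): [[4,1],[4,2],[12,1],[12,2],[15,0],[19,2],[25,1],[25,2],[28,0],[32,0],[43,1],[43,2],[46,2],[49,2]]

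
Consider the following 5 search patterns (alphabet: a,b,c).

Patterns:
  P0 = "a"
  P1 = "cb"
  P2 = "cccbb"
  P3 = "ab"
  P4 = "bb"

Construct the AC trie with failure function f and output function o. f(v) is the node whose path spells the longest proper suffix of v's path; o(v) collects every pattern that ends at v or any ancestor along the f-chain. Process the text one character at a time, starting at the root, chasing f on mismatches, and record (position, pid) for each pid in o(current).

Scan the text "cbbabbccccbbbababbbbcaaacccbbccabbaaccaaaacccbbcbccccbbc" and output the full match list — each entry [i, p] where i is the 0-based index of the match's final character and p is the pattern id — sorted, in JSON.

Construct AC machine:
Trie nodes:
  0='ε' goto a→1 b→9 c→2
  1='a' goto b→8  [P0 ends]
  2='c' goto b→3 c→4
  3='cb' goto ·  [P1 ends]
  4='cc' goto c→5
  5='ccc' goto b→6
  6='cccb' goto b→7
  7='cccbb' goto ·  [P2 ends]
  8='ab' goto ·  [P3 ends]
  9='b' goto b→10
  10='bb' goto ·  [P4 ends]

Failure links (BFS by depth):
  fail(1) 'a': from fail(0)=0 chase 'a': 0 ⇒ 0;  out={0}∪out(0)={0}
  fail(2) 'c': from fail(0)=0 chase 'c': 0 ⇒ 0;  out=∅∪out(0)=∅
  fail(9) 'b': from fail(0)=0 chase 'b': 0 ⇒ 0;  out=∅∪out(0)=∅
  fail(3) 'cb': from fail(2)=0 chase 'b': 0 ⇒ 9;  out={1}∪out(9)={1}
  fail(4) 'cc': from fail(2)=0 chase 'c': 0 ⇒ 2;  out=∅∪out(2)=∅
  fail(8) 'ab': from fail(1)=0 chase 'b': 0 ⇒ 9;  out={3}∪out(9)={3}
  fail(10) 'bb': from fail(9)=0 chase 'b': 0 ⇒ 9;  out={4}∪out(9)={4}
  fail(5) 'ccc': from fail(4)=2 chase 'c': 2 ⇒ 4;  out=∅∪out(4)=∅
  fail(6) 'cccb': from fail(5)=4 chase 'b': 4→2 ⇒ 3;  out=∅∪out(3)={1}
  fail(7) 'cccbb': from fail(6)=3 chase 'b': 3→9 ⇒ 10;  out={2}∪out(10)={2,4}

Run:
[0] read 'c'  n0⇒n2
[1] read 'b'  n2⇒n3  ** P1@[0:1]
[2] read 'b'  n3⇒n10 (fail-walked)  ** P4@[1:2]
[3] read 'a'  n10⇒n1 (fail-walked)  ** P0@[3:3]
[4] read 'b'  n1⇒n8  ** P3@[3:4]
[5] read 'b'  n8⇒n10 (fail-walked)  ** P4@[4:5]
[6] read 'c'  n10⇒n2 (fail-walked)
[7] read 'c'  n2⇒n4
[8] read 'c'  n4⇒n5
[9] read 'c'  n5⇒n5 (fail-walked)
[10] read 'b'  n5⇒n6  ** P1@[9:10]
[11] read 'b'  n6⇒n7  ** P2@[7:11],P4@[10:11]
[12] read 'b'  n7⇒n10 (fail-walked)  ** P4@[11:12]
[13] read 'a'  n10⇒n1 (fail-walked)  ** P0@[13:13]
[14] read 'b'  n1⇒n8  ** P3@[13:14]
[15] read 'a'  n8⇒n1 (fail-walked)  ** P0@[15:15]
[16] read 'b'  n1⇒n8  ** P3@[15:16]
[17] read 'b'  n8⇒n10 (fail-walked)  ** P4@[16:17]
[18] read 'b'  n10⇒n10 (fail-walked)  ** P4@[17:18]
[19] read 'b'  n10⇒n10 (fail-walked)  ** P4@[18:19]
[20] read 'c'  n10⇒n2 (fail-walked)
[21] read 'a'  n2⇒n1 (fail-walked)  ** P0@[21:21]
[22] read 'a'  n1⇒n1 (fail-walked)  ** P0@[22:22]
[23] read 'a'  n1⇒n1 (fail-walked)  ** P0@[23:23]
[24] read 'c'  n1⇒n2 (fail-walked)
[25] read 'c'  n2⇒n4
[26] read 'c'  n4⇒n5
[27] read 'b'  n5⇒n6  ** P1@[26:27]
[28] read 'b'  n6⇒n7  ** P2@[24:28],P4@[27:28]
[29] read 'c'  n7⇒n2 (fail-walked)
[30] read 'c'  n2⇒n4
[31] read 'a'  n4⇒n1 (fail-walked)  ** P0@[31:31]
[32] read 'b'  n1⇒n8  ** P3@[31:32]
[33] read 'b'  n8⇒n10 (fail-walked)  ** P4@[32:33]
[34] read 'a'  n10⇒n1 (fail-walked)  ** P0@[34:34]
[35] read 'a'  n1⇒n1 (fail-walked)  ** P0@[35:35]
[36] read 'c'  n1⇒n2 (fail-walked)
[37] read 'c'  n2⇒n4
[38] read 'a'  n4⇒n1 (fail-walked)  ** P0@[38:38]
[39] read 'a'  n1⇒n1 (fail-walked)  ** P0@[39:39]
[40] read 'a'  n1⇒n1 (fail-walked)  ** P0@[40:40]
[41] read 'a'  n1⇒n1 (fail-walked)  ** P0@[41:41]
[42] read 'c'  n1⇒n2 (fail-walked)
[43] read 'c'  n2⇒n4
[44] read 'c'  n4⇒n5
[45] read 'b'  n5⇒n6  ** P1@[44:45]
[46] read 'b'  n6⇒n7  ** P2@[42:46],P4@[45:46]
[47] read 'c'  n7⇒n2 (fail-walked)
[48] read 'b'  n2⇒n3  ** P1@[47:48]
[49] read 'c'  n3⇒n2 (fail-walked)
[50] read 'c'  n2⇒n4
[51] read 'c'  n4⇒n5
[52] read 'c'  n5⇒n5 (fail-walked)
[53] read 'b'  n5⇒n6  ** P1@[52:53]
[54] read 'b'  n6⇒n7  ** P2@[50:54],P4@[53:54]
[55] read 'c'  n7⇒n2 (fail-walked)

Matches: [[1,1],[2,4],[3,0],[4,3],[5,4],[10,1],[11,2],[11,4],[12,4],[13,0],[14,3],[15,0],[16,3],[17,4],[18,4],[19,4],[21,0],[22,0],[23,0],[27,1],[28,2],[28,4],[31,0],[32,3],[33,4],[34,0],[35,0],[38,0],[39,0],[40,0],[41,0],[45,1],[46,2],[46,4],[48,1],[53,1],[54,2],[54,4]]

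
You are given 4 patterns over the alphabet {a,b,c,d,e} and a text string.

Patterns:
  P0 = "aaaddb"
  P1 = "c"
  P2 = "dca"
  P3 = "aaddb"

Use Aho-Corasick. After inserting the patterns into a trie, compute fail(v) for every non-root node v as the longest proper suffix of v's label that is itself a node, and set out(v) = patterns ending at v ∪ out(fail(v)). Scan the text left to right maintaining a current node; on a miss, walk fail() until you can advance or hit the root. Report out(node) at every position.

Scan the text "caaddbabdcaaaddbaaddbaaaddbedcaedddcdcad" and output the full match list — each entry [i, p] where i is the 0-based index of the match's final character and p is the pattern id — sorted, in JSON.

Build:
Trie nodes:
  0='ε' goto a→1 c→7 d→8
  1='a' goto a→2
  2='aa' goto a→3 d→11
  3='aaa' goto d→4
  4='aaad' goto d→5
  5='aaadd' goto b→6
  6='aaaddb' goto ·  [P0 ends]
  7='c' goto ·  [P1 ends]
  8='d' goto c→9
  9='dc' goto a→10
  10='dca' goto ·  [P2 ends]
  11='aad' goto d→12
  12='aadd' goto b→13
  13='aaddb' goto ·  [P3 ends]

BFS fail/out derivation:
  n1('a'): parent n0 fail=0; on 'a' 0 → fail=0;  out ∅∪∅=∅
  n7('c'): parent n0 fail=0; on 'c' 0 → fail=0;  out {1}∪∅={1}
  n8('d'): parent n0 fail=0; on 'd' 0 → fail=0;  out ∅∪∅=∅
  n2('aa'): parent n1 fail=0; on 'a' 0 → fail=1;  out ∅∪∅=∅
  n9('dc'): parent n8 fail=0; on 'c' 0 → fail=7;  out ∅∪{1}={1}
  n3('aaa'): parent n2 fail=1; on 'a' 1 → fail=2;  out ∅∪∅=∅
  n10('dca'): parent n9 fail=7; on 'a' 7→0 → fail=1;  out {2}∪∅={2}
  n11('aad'): parent n2 fail=1; on 'd' 1→0 → fail=8;  out ∅∪∅=∅
  n4('aaad'): parent n3 fail=2; on 'd' 2 → fail=11;  out ∅∪∅=∅
  n12('aadd'): parent n11 fail=8; on 'd' 8→0 → fail=8;  out ∅∪∅=∅
  n5('aaadd'): parent n4 fail=11; on 'd' 11 → fail=12;  out ∅∪∅=∅
  n13('aaddb'): parent n12 fail=8; on 'b' 8→0 → fail=0;  out {3}∪∅={3}
  n6('aaaddb'): parent n5 fail=12; on 'b' 12 → fail=13;  out {0}∪{3}={0,3}

Run:
[0] read 'c'  n0⇒n7  emit P1@[0:0]
[1] read 'a'  n7⇒n1 (fail-walked)
[2] read 'a'  n1⇒n2
[3] read 'd'  n2⇒n11
[4] read 'd'  n11⇒n12
[5] read 'b'  n12⇒n13  emit P3@[1:5]
[6] read 'a'  n13⇒n1 (fail-walked)
[7] read 'b'  n1⇒n0 (fail-walked)
[8] read 'd'  n0⇒n8
[9] read 'c'  n8⇒n9  emit P1@[9:9]
[10] read 'a'  n9⇒n10  emit P2@[8:10]
[11] read 'a'  n10⇒n2 (fail-walked)
[12] read 'a'  n2⇒n3
[13] read 'd'  n3⇒n4
[14] read 'd'  n4⇒n5
[15] read 'b'  n5⇒n6  emit P0@[10:15],P3@[11:15]
[16] read 'a'  n6⇒n1 (fail-walked)
[17] read 'a'  n1⇒n2
[18] read 'd'  n2⇒n11
[19] read 'd'  n11⇒n12
[20] read 'b'  n12⇒n13  emit P3@[16:20]
[21] read 'a'  n13⇒n1 (fail-walked)
[22] read 'a'  n1⇒n2
[23] read 'a'  n2⇒n3
[24] read 'd'  n3⇒n4
[25] read 'd'  n4⇒n5
[26] read 'b'  n5⇒n6  emit P0@[21:26],P3@[22:26]
[27] read 'e'  n6⇒n0 (fail-walked)
[28] read 'd'  n0⇒n8
[29] read 'c'  n8⇒n9  emit P1@[29:29]
[30] read 'a'  n9⇒n10  emit P2@[28:30]
[31] read 'e'  n10⇒n0 (fail-walked)
[32] read 'd'  n0⇒n8
[33] read 'd'  n8⇒n8 (fail-walked)
[34] read 'd'  n8⇒n8 (fail-walked)
[35] read 'c'  n8⇒n9  emit P1@[35:35]
[36] read 'd'  n9⇒n8 (fail-walked)
[37] read 'c'  n8⇒n9  emit P1@[37:37]
[38] read 'a'  n9⇒n10  emit P2@[36:38]
[39] read 'd'  n10⇒n8 (fail-walked)

Result: [[0,1],[5,3],[9,1],[10,2],[15,0],[15,3],[20,3],[26,0],[26,3],[29,1],[30,2],[35,1],[37,1],[38,2]]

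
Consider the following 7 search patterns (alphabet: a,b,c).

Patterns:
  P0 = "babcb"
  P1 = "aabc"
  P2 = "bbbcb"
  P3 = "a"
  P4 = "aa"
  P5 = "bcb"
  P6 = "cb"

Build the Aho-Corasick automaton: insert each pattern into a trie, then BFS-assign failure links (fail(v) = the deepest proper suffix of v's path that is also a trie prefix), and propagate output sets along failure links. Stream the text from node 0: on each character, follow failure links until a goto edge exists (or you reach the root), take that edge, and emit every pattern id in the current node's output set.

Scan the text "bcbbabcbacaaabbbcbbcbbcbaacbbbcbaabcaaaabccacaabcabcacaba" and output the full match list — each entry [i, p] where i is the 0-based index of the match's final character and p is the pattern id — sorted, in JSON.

Build:
Trie (insert patterns):
  0='ε' goto a→6 b→1 c→16
  1='b' goto a→2 b→10 c→14
  2='ba' goto b→3
  3='bab' goto c→4
  4='babc' goto b→5
  5='babcb' goto ·  [P0 ends]
  6='a' goto a→7  [P3 ends]
  7='aa' goto b→8  [P4 ends]
  8='aab' goto c→9
  9='aabc' goto ·  [P1 ends]
  10='bb' goto b→11
  11='bbb' goto c→12
  12='bbbc' goto b→13
  13='bbbcb' goto ·  [P2 ends]
  14='bc' goto b→15
  15='bcb' goto ·  [P5 ends]
  16='c' goto b→17
  17='cb' goto ·  [P6 ends]

BFS fail/out derivation:
  n1('b'): parent n0 fail=0; on 'b' 0 → fail=0;  out ∅∪∅=∅
  n6('a'): parent n0 fail=0; on 'a' 0 → fail=0;  out {3}∪∅={3}
  n16('c'): parent n0 fail=0; on 'c' 0 → fail=0;  out ∅∪∅=∅
  n2('ba'): parent n1 fail=0; on 'a' 0 → fail=6;  out ∅∪{3}={3}
  n7('aa'): parent n6 fail=0; on 'a' 0 → fail=6;  out {4}∪{3}={3,4}
  n10('bb'): parent n1 fail=0; on 'b' 0 → fail=1;  out ∅∪∅=∅
  n14('bc'): parent n1 fail=0; on 'c' 0 → fail=16;  out ∅∪∅=∅
  n17('cb'): parent n16 fail=0; on 'b' 0 → fail=1;  out {6}∪∅={6}
  n3('bab'): parent n2 fail=6; on 'b' 6→0 → fail=1;  out ∅∪∅=∅
  n8('aab'): parent n7 fail=6; on 'b' 6→0 → fail=1;  out ∅∪∅=∅
  n11('bbb'): parent n10 fail=1; on 'b' 1 → fail=10;  out ∅∪∅=∅
  n15('bcb'): parent n14 fail=16; on 'b' 16 → fail=17;  out {5}∪{6}={5,6}
  n4('babc'): parent n3 fail=1; on 'c' 1 → fail=14;  out ∅∪∅=∅
  n9('aabc'): parent n8 fail=1; on 'c' 1 → fail=14;  out {1}∪∅={1}
  n12('bbbc'): parent n11 fail=10; on 'c' 10→1 → fail=14;  out ∅∪∅=∅
  n5('babcb'): parent n4 fail=14; on 'b' 14 → fail=15;  out {0}∪{5,6}={0,5,6}
  n13('bbbcb'): parent n12 fail=14; on 'b' 14 → fail=15;  out {2}∪{5,6}={2,5,6}

Scan:
[0] read 'b'  n0⇒n1
[1] read 'c'  n1⇒n14
[2] read 'b'  n14⇒n15  emit P5@[0:2],P6@[1:2]
[3] read 'b'  n15⇒n10 (fail-walked)
[4] read 'a'  n10⇒n2 (fail-walked)  emit P3@[4:4]
[5] read 'b'  n2⇒n3
[6] read 'c'  n3⇒n4
[7] read 'b'  n4⇒n5  emit P0@[3:7],P5@[5:7],P6@[6:7]
[8] read 'a'  n5⇒n2 (fail-walked)  emit P3@[8:8]
[9] read 'c'  n2⇒n16 (fail-walked)
[10] read 'a'  n16⇒n6 (fail-walked)  emit P3@[10:10]
[11] read 'a'  n6⇒n7  emit P3@[11:11],P4@[10:11]
[12] read 'a'  n7⇒n7 (fail-walked)  emit P3@[12:12],P4@[11:12]
[13] read 'b'  n7⇒n8
[14] read 'b'  n8⇒n10 (fail-walked)
[15] read 'b'  n10⇒n11
[16] read 'c'  n11⇒n12
[17] read 'b'  n12⇒n13  emit P2@[13:17],P5@[15:17],P6@[16:17]
[18] read 'b'  n13⇒n10 (fail-walked)
[19] read 'c'  n10⇒n14 (fail-walked)
[20] read 'b'  n14⇒n15  emit P5@[18:20],P6@[19:20]
[21] read 'b'  n15⇒n10 (fail-walked)
[22] read 'c'  n10⇒n14 (fail-walked)
[23] read 'b'  n14⇒n15  emit P5@[21:23],P6@[22:23]
[24] read 'a'  n15⇒n2 (fail-walked)  emit P3@[24:24]
[25] read 'a'  n2⇒n7 (fail-walked)  emit P3@[25:25],P4@[24:25]
[26] read 'c'  n7⇒n16 (fail-walked)
[27] read 'b'  n16⇒n17  emit P6@[26:27]
[28] read 'b'  n17⇒n10 (fail-walked)
[29] read 'b'  n10⇒n11
[30] read 'c'  n11⇒n12
[31] read 'b'  n12⇒n13  emit P2@[27:31],P5@[29:31],P6@[30:31]
[32] read 'a'  n13⇒n2 (fail-walked)  emit P3@[32:32]
[33] read 'a'  n2⇒n7 (fail-walked)  emit P3@[33:33],P4@[32:33]
[34] read 'b'  n7⇒n8
[35] read 'c'  n8⇒n9  emit P1@[32:35]
[36] read 'a'  n9⇒n6 (fail-walked)  emit P3@[36:36]
[37] read 'a'  n6⇒n7  emit P3@[37:37],P4@[36:37]
[38] read 'a'  n7⇒n7 (fail-walked)  emit P3@[38:38],P4@[37:38]
[39] read 'a'  n7⇒n7 (fail-walked)  emit P3@[39:39],P4@[38:39]
[40] read 'b'  n7⇒n8
[41] read 'c'  n8⇒n9  emit P1@[38:41]
[42] read 'c'  n9⇒n16 (fail-walked)
[43] read 'a'  n16⇒n6 (fail-walked)  emit P3@[43:43]
[44] read 'c'  n6⇒n16 (fail-walked)
[45] read 'a'  n16⇒n6 (fail-walked)  emit P3@[45:45]
[46] read 'a'  n6⇒n7  emit P3@[46:46],P4@[45:46]
[47] read 'b'  n7⇒n8
[48] read 'c'  n8⇒n9  emit P1@[45:48]
[49] read 'a'  n9⇒n6 (fail-walked)  emit P3@[49:49]
[50] read 'b'  n6⇒n1 (fail-walked)
[51] read 'c'  n1⇒n14
[52] read 'a'  n14⇒n6 (fail-walked)  emit P3@[52:52]
[53] read 'c'  n6⇒n16 (fail-walked)
[54] read 'a'  n16⇒n6 (fail-walked)  emit P3@[54:54]
[55] read 'b'  n6⇒n1 (fail-walked)
[56] read 'a'  n1⇒n2  emit P3@[56:56]

Result: [[2,5],[2,6],[4,3],[7,0],[7,5],[7,6],[8,3],[10,3],[11,3],[11,4],[12,3],[12,4],[17,2],[17,5],[17,6],[20,5],[20,6],[23,5],[23,6],[24,3],[25,3],[25,4],[27,6],[31,2],[31,5],[31,6],[32,3],[33,3],[33,4],[35,1],[36,3],[37,3],[37,4],[38,3],[38,4],[39,3],[39,4],[41,1],[43,3],[45,3],[46,3],[46,4],[48,1],[49,3],[52,3],[54,3],[56,3]]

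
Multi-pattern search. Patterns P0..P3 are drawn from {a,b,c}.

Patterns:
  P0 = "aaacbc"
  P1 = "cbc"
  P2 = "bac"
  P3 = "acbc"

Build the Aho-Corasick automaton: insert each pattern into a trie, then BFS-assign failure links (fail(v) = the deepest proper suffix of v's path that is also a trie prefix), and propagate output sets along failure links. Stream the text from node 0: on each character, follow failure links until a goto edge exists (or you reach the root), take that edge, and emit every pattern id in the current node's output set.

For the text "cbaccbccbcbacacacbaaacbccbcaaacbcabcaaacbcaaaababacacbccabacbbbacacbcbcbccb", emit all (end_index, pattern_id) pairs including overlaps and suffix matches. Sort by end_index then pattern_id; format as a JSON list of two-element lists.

Construct AC machine:
Trie (insert patterns):
  0='ε' goto a→1 b→10 c→7
  1='a' goto a→2 c→13
  2='aa' goto a→3
  3='aaa' goto c→4
  4='aaac' goto b→5
  5='aaacb' goto c→6
  6='aaacbc' goto ·  [P0 ends]
  7='c' goto b→8
  8='cb' goto c→9
  9='cbc' goto ·  [P1 ends]
  10='b' goto a→11
  11='ba' goto c→12
  12='bac' goto ·  [P2 ends]
  13='ac' goto b→14
  14='acb' goto c→15
  15='acbc' goto ·  [P3 ends]

Failure links (BFS by depth):
  fail(1) 'a': from fail(0)=0 chase 'a': 0 ⇒ 0;  out=∅∪out(0)=∅
  fail(7) 'c': from fail(0)=0 chase 'c': 0 ⇒ 0;  out=∅∪out(0)=∅
  fail(10) 'b': from fail(0)=0 chase 'b': 0 ⇒ 0;  out=∅∪out(0)=∅
  fail(2) 'aa': from fail(1)=0 chase 'a': 0 ⇒ 1;  out=∅∪out(1)=∅
  fail(8) 'cb': from fail(7)=0 chase 'b': 0 ⇒ 10;  out=∅∪out(10)=∅
  fail(11) 'ba': from fail(10)=0 chase 'a': 0 ⇒ 1;  out=∅∪out(1)=∅
  fail(13) 'ac': from fail(1)=0 chase 'c': 0 ⇒ 7;  out=∅∪out(7)=∅
  fail(3) 'aaa': from fail(2)=1 chase 'a': 1 ⇒ 2;  out=∅∪out(2)=∅
  fail(9) 'cbc': from fail(8)=10 chase 'c': 10→0 ⇒ 7;  out={1}∪out(7)={1}
  fail(12) 'bac': from fail(11)=1 chase 'c': 1 ⇒ 13;  out={2}∪out(13)={2}
  fail(14) 'acb': from fail(13)=7 chase 'b': 7 ⇒ 8;  out=∅∪out(8)=∅
  fail(4) 'aaac': from fail(3)=2 chase 'c': 2→1 ⇒ 13;  out=∅∪out(13)=∅
  fail(15) 'acbc': from fail(14)=8 chase 'c': 8 ⇒ 9;  out={3}∪out(9)={1,3}
  fail(5) 'aaacb': from fail(4)=13 chase 'b': 13 ⇒ 14;  out=∅∪out(14)=∅
  fail(6) 'aaacbc': from fail(5)=14 chase 'c': 14 ⇒ 15;  out={0}∪out(15)={0,1,3}

Run:
i=0 'c': node 0→7
i=1 'b': node 7→8
i=2 'a': node 8→11 (via fail)
i=3 'c': node 11→12  emit P2@[1:3]
i=4 'c': node 12→7 (via fail)
i=5 'b': node 7→8
i=6 'c': node 8→9  emit P1@[4:6]
i=7 'c': node 9→7 (via fail)
i=8 'b': node 7→8
i=9 'c': node 8→9  emit P1@[7:9]
i=10 'b': node 9→8 (via fail)
i=11 'a': node 8→11 (via fail)
i=12 'c': node 11→12  emit P2@[10:12]
i=13 'a': node 12→1 (via fail)
i=14 'c': node 1→13
i=15 'a': node 13→1 (via fail)
i=16 'c': node 1→13
i=17 'b': node 13→14
i=18 'a': node 14→11 (via fail)
i=19 'a': node 11→2 (via fail)
i=20 'a': node 2→3
i=21 'c': node 3→4
i=22 'b': node 4→5
i=23 'c': node 5→6  emit P0@[18:23],P1@[21:23],P3@[20:23]
i=24 'c': node 6→7 (via fail)
i=25 'b': node 7→8
i=26 'c': node 8→9  emit P1@[24:26]
i=27 'a': node 9→1 (via fail)
i=28 'a': node 1→2
i=29 'a': node 2→3
i=30 'c': node 3→4
i=31 'b': node 4→5
i=32 'c': node 5→6  emit P0@[27:32],P1@[30:32],P3@[29:32]
i=33 'a': node 6→1 (via fail)
i=34 'b': node 1→10 (via fail)
i=35 'c': node 10→7 (via fail)
i=36 'a': node 7→1 (via fail)
i=37 'a': node 1→2
i=38 'a': node 2→3
i=39 'c': node 3→4
i=40 'b': node 4→5
i=41 'c': node 5→6  emit P0@[36:41],P1@[39:41],P3@[38:41]
i=42 'a': node 6→1 (via fail)
i=43 'a': node 1→2
i=44 'a': node 2→3
i=45 'a': node 3→3 (via fail)
i=46 'b': node 3→10 (via fail)
i=47 'a': node 10→11
i=48 'b': node 11→10 (via fail)
i=49 'a': node 10→11
i=50 'c': node 11→12  emit P2@[48:50]
i=51 'a': node 12→1 (via fail)
i=52 'c': node 1→13
i=53 'b': node 13→14
i=54 'c': node 14→15  emit P1@[52:54],P3@[51:54]
i=55 'c': node 15→7 (via fail)
i=56 'a': node 7→1 (via fail)
i=57 'b': node 1→10 (via fail)
i=58 'a': node 10→11
i=59 'c': node 11→12  emit P2@[57:59]
i=60 'b': node 12→14 (via fail)
i=61 'b': node 14→10 (via fail)
i=62 'b': node 10→10 (via fail)
i=63 'a': node 10→11
i=64 'c': node 11→12  emit P2@[62:64]
i=65 'a': node 12→1 (via fail)
i=66 'c': node 1→13
i=67 'b': node 13→14
i=68 'c': node 14→15  emit P1@[66:68],P3@[65:68]
i=69 'b': node 15→8 (via fail)
i=70 'c': node 8→9  emit P1@[68:70]
i=71 'b': node 9→8 (via fail)
i=72 'c': node 8→9  emit P1@[70:72]
i=73 'c': node 9→7 (via fail)
i=74 'b': node 7→8

Matches: [[3,2],[6,1],[9,1],[12,2],[23,0],[23,1],[23,3],[26,1],[32,0],[32,1],[32,3],[41,0],[41,1],[41,3],[50,2],[54,1],[54,3],[59,2],[64,2],[68,1],[68,3],[70,1],[72,1]]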